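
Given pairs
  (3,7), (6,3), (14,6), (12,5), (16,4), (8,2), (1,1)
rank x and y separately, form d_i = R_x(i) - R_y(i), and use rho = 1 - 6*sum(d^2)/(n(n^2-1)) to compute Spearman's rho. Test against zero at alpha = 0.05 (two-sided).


Step 1: Rank x and y separately (midranks; no ties here).
rank(x): 3->2, 6->3, 14->6, 12->5, 16->7, 8->4, 1->1
rank(y): 7->7, 3->3, 6->6, 5->5, 4->4, 2->2, 1->1
Step 2: d_i = R_x(i) - R_y(i); compute d_i^2.
  (2-7)^2=25, (3-3)^2=0, (6-6)^2=0, (5-5)^2=0, (7-4)^2=9, (4-2)^2=4, (1-1)^2=0
sum(d^2) = 38.
Step 3: rho = 1 - 6*38 / (7*(7^2 - 1)) = 1 - 228/336 = 0.321429.
Step 4: Under H0, t = rho * sqrt((n-2)/(1-rho^2)) = 0.7590 ~ t(5).
Step 5: Two-sided p-value from the t-distribution with 5 df = 0.482072.
Step 6: alpha = 0.05. fail to reject H0.

rho = 0.3214, p = 0.482072, fail to reject H0 at alpha = 0.05.


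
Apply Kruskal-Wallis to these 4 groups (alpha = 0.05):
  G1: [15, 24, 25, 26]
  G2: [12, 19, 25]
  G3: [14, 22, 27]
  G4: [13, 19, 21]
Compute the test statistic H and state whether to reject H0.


Step 1: Combine all N = 13 observations and assign midranks.
sorted (value, group, rank): (12,G2,1), (13,G4,2), (14,G3,3), (15,G1,4), (19,G2,5.5), (19,G4,5.5), (21,G4,7), (22,G3,8), (24,G1,9), (25,G1,10.5), (25,G2,10.5), (26,G1,12), (27,G3,13)
Step 2: Sum ranks within each group.
R_1 = 35.5 (n_1 = 4)
R_2 = 17 (n_2 = 3)
R_3 = 24 (n_3 = 3)
R_4 = 14.5 (n_4 = 3)
Step 3: H = 12/(N(N+1)) * sum(R_i^2/n_i) - 3(N+1)
     = 12/(13*14) * (35.5^2/4 + 17^2/3 + 24^2/3 + 14.5^2/3) - 3*14
     = 0.065934 * 673.479 - 42
     = 2.405220.
Step 4: Ties present; correction factor C = 1 - 12/(13^3 - 13) = 0.994505. Corrected H = 2.405220 / 0.994505 = 2.418508.
Step 5: Under H0, H ~ chi^2(3); p-value = 0.490199.
Step 6: alpha = 0.05. fail to reject H0.

H = 2.4185, df = 3, p = 0.490199, fail to reject H0.


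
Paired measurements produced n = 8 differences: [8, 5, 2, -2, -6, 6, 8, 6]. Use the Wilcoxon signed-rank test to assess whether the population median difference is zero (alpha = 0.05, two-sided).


Step 1: Drop any zero differences (none here) and take |d_i|.
|d| = [8, 5, 2, 2, 6, 6, 8, 6]
Step 2: Midrank |d_i| (ties get averaged ranks).
ranks: |8|->7.5, |5|->3, |2|->1.5, |2|->1.5, |6|->5, |6|->5, |8|->7.5, |6|->5
Step 3: Attach original signs; sum ranks with positive sign and with negative sign.
W+ = 7.5 + 3 + 1.5 + 5 + 7.5 + 5 = 29.5
W- = 1.5 + 5 = 6.5
(Check: W+ + W- = 36 should equal n(n+1)/2 = 36.)
Step 4: Test statistic W = min(W+, W-) = 6.5.
Step 5: Ties in |d|, so use the tie-corrected normal approximation.
        E[W] = n(n+1)/4 = 8*9/4 = 18.
        Tie groups: |d|=2 (t=2), |d|=6 (t=3), |d|=8 (t=2); sum(t^3 - t) = 36.
        Var[W] = n(n+1)(2n+1)/24 - sum(t^3-t)/48 = 1224/24 - 36/48 = 50.25.
        z = (W - E[W]) / sqrt(Var[W]) = (6.5 - 18) / 7.0887 = -1.6223.
        Two-sided p = 2*Phi(z) = 0.104740.
Step 6: alpha = 0.05. fail to reject H0.

W+ = 29.5, W- = 6.5, W = min = 6.5, p = 0.104740, fail to reject H0.


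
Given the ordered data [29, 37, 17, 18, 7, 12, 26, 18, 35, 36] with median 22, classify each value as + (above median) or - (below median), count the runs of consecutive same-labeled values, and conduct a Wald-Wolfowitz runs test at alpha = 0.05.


Step 1: Compute median = 22; label A = above, B = below.
Labels in order: AABBBBABAA  (n_A = 5, n_B = 5)
Step 2: Count runs R = 5.
Step 3: Under H0 (random ordering), E[R] = 2*n_A*n_B/(n_A+n_B) + 1 = 2*5*5/10 + 1 = 6.0000.
        Var[R] = 2*n_A*n_B*(2*n_A*n_B - n_A - n_B) / ((n_A+n_B)^2 * (n_A+n_B-1)) = 2000/900 = 2.2222.
        SD[R] = 1.4907.
Step 4: Continuity-corrected z = (R + 0.5 - E[R]) / SD[R] = (5 + 0.5 - 6.0000) / 1.4907 = -0.3354.
Step 5: Two-sided p-value via normal approximation = 2*(1 - Phi(|z|)) = 0.737316.
Step 6: alpha = 0.05. fail to reject H0.

R = 5, z = -0.3354, p = 0.737316, fail to reject H0.


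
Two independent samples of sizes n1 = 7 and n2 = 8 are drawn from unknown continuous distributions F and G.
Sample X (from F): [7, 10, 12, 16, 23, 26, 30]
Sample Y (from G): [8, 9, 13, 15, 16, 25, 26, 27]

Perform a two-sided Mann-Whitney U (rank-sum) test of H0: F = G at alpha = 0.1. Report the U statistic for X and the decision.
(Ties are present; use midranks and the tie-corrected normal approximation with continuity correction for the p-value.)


Step 1: Combine and sort all 15 observations; assign midranks.
sorted (value, group): (7,X), (8,Y), (9,Y), (10,X), (12,X), (13,Y), (15,Y), (16,X), (16,Y), (23,X), (25,Y), (26,X), (26,Y), (27,Y), (30,X)
ranks: 7->1, 8->2, 9->3, 10->4, 12->5, 13->6, 15->7, 16->8.5, 16->8.5, 23->10, 25->11, 26->12.5, 26->12.5, 27->14, 30->15
Step 2: Rank sum for X: R1 = 1 + 4 + 5 + 8.5 + 10 + 12.5 + 15 = 56.
Step 3: U_X = R1 - n1(n1+1)/2 = 56 - 7*8/2 = 56 - 28 = 28.
       U_Y = n1*n2 - U_X = 56 - 28 = 28.
Step 4: Ties are present, so use the tie-corrected normal approximation (with continuity correction) for the p-value.
Step 5: p-value = 1.000000; compare to alpha = 0.1. fail to reject H0.

U_X = 28, p = 1.000000, fail to reject H0 at alpha = 0.1.


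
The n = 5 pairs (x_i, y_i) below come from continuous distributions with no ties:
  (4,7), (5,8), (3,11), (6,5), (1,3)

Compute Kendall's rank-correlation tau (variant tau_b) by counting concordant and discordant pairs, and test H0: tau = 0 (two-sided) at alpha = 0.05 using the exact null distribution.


Step 1: Enumerate the 10 unordered pairs (i,j) with i<j and classify each by sign(x_j-x_i) * sign(y_j-y_i).
  (1,2):dx=+1,dy=+1->C; (1,3):dx=-1,dy=+4->D; (1,4):dx=+2,dy=-2->D; (1,5):dx=-3,dy=-4->C
  (2,3):dx=-2,dy=+3->D; (2,4):dx=+1,dy=-3->D; (2,5):dx=-4,dy=-5->C; (3,4):dx=+3,dy=-6->D
  (3,5):dx=-2,dy=-8->C; (4,5):dx=-5,dy=-2->C
Step 2: C = 5, D = 5, total pairs = 10.
Step 3: tau = (C - D)/(n(n-1)/2) = (5 - 5)/10 = 0.000000.
Step 4: Exact two-sided p-value (enumerate n! = 120 permutations of y under H0): p = 1.000000.
Step 5: alpha = 0.05. fail to reject H0.

tau_b = 0.0000 (C=5, D=5), p = 1.000000, fail to reject H0.


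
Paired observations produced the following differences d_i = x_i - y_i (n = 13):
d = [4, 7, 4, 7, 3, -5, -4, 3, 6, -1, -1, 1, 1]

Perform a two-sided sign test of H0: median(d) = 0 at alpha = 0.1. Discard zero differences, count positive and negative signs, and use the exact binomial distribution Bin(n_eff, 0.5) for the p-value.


Step 1: Discard zero differences. Original n = 13; n_eff = number of nonzero differences = 13.
Nonzero differences (with sign): +4, +7, +4, +7, +3, -5, -4, +3, +6, -1, -1, +1, +1
Step 2: Count signs: positive = 9, negative = 4.
Step 3: Under H0: P(positive) = 0.5, so the number of positives S ~ Bin(13, 0.5).
Step 4: Two-sided exact p-value = sum of Bin(13,0.5) probabilities at or below the observed probability = 0.266846.
Step 5: alpha = 0.1. fail to reject H0.

n_eff = 13, pos = 9, neg = 4, p = 0.266846, fail to reject H0.


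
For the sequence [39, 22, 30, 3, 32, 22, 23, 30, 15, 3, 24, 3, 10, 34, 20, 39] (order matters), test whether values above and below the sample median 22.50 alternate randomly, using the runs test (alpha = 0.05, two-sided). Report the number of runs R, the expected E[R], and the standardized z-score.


Step 1: Compute median = 22.50; label A = above, B = below.
Labels in order: ABABABAABBABBABA  (n_A = 8, n_B = 8)
Step 2: Count runs R = 13.
Step 3: Under H0 (random ordering), E[R] = 2*n_A*n_B/(n_A+n_B) + 1 = 2*8*8/16 + 1 = 9.0000.
        Var[R] = 2*n_A*n_B*(2*n_A*n_B - n_A - n_B) / ((n_A+n_B)^2 * (n_A+n_B-1)) = 14336/3840 = 3.7333.
        SD[R] = 1.9322.
Step 4: Continuity-corrected z = (R - 0.5 - E[R]) / SD[R] = (13 - 0.5 - 9.0000) / 1.9322 = 1.8114.
Step 5: Two-sided p-value via normal approximation = 2*(1 - Phi(|z|)) = 0.070076.
Step 6: alpha = 0.05. fail to reject H0.

R = 13, z = 1.8114, p = 0.070076, fail to reject H0.


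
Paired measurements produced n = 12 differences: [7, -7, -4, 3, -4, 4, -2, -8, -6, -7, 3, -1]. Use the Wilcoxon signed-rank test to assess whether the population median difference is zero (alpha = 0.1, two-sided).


Step 1: Drop any zero differences (none here) and take |d_i|.
|d| = [7, 7, 4, 3, 4, 4, 2, 8, 6, 7, 3, 1]
Step 2: Midrank |d_i| (ties get averaged ranks).
ranks: |7|->10, |7|->10, |4|->6, |3|->3.5, |4|->6, |4|->6, |2|->2, |8|->12, |6|->8, |7|->10, |3|->3.5, |1|->1
Step 3: Attach original signs; sum ranks with positive sign and with negative sign.
W+ = 10 + 3.5 + 6 + 3.5 = 23
W- = 10 + 6 + 6 + 2 + 12 + 8 + 10 + 1 = 55
(Check: W+ + W- = 78 should equal n(n+1)/2 = 78.)
Step 4: Test statistic W = min(W+, W-) = 23.
Step 5: Ties in |d|, so use the tie-corrected normal approximation.
        E[W] = n(n+1)/4 = 12*13/4 = 39.
        Tie groups: |d|=3 (t=2), |d|=4 (t=3), |d|=7 (t=3); sum(t^3 - t) = 54.
        Var[W] = n(n+1)(2n+1)/24 - sum(t^3-t)/48 = 3900/24 - 54/48 = 161.375.
        z = (W - E[W]) / sqrt(Var[W]) = (23 - 39) / 12.7033 = -1.2595.
        Two-sided p = 2*Phi(z) = 0.207846.
Step 6: alpha = 0.1. fail to reject H0.

W+ = 23, W- = 55, W = min = 23, p = 0.207846, fail to reject H0.


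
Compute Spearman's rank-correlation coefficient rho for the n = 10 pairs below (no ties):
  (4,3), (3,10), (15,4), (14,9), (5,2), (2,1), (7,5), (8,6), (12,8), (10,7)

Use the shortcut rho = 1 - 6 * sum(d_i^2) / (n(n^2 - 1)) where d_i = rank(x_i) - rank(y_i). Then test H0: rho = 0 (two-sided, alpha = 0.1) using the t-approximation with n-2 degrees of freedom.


Step 1: Rank x and y separately (midranks; no ties here).
rank(x): 4->3, 3->2, 15->10, 14->9, 5->4, 2->1, 7->5, 8->6, 12->8, 10->7
rank(y): 3->3, 10->10, 4->4, 9->9, 2->2, 1->1, 5->5, 6->6, 8->8, 7->7
Step 2: d_i = R_x(i) - R_y(i); compute d_i^2.
  (3-3)^2=0, (2-10)^2=64, (10-4)^2=36, (9-9)^2=0, (4-2)^2=4, (1-1)^2=0, (5-5)^2=0, (6-6)^2=0, (8-8)^2=0, (7-7)^2=0
sum(d^2) = 104.
Step 3: rho = 1 - 6*104 / (10*(10^2 - 1)) = 1 - 624/990 = 0.369697.
Step 4: Under H0, t = rho * sqrt((n-2)/(1-rho^2)) = 1.1254 ~ t(8).
Step 5: Two-sided p-value from the t-distribution with 8 df = 0.293050.
Step 6: alpha = 0.1. fail to reject H0.

rho = 0.3697, p = 0.293050, fail to reject H0 at alpha = 0.1.


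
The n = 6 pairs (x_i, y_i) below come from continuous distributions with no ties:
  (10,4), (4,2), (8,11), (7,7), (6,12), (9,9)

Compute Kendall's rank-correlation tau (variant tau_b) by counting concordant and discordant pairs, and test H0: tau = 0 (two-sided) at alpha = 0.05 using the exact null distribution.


Step 1: Enumerate the 15 unordered pairs (i,j) with i<j and classify each by sign(x_j-x_i) * sign(y_j-y_i).
  (1,2):dx=-6,dy=-2->C; (1,3):dx=-2,dy=+7->D; (1,4):dx=-3,dy=+3->D; (1,5):dx=-4,dy=+8->D
  (1,6):dx=-1,dy=+5->D; (2,3):dx=+4,dy=+9->C; (2,4):dx=+3,dy=+5->C; (2,5):dx=+2,dy=+10->C
  (2,6):dx=+5,dy=+7->C; (3,4):dx=-1,dy=-4->C; (3,5):dx=-2,dy=+1->D; (3,6):dx=+1,dy=-2->D
  (4,5):dx=-1,dy=+5->D; (4,6):dx=+2,dy=+2->C; (5,6):dx=+3,dy=-3->D
Step 2: C = 7, D = 8, total pairs = 15.
Step 3: tau = (C - D)/(n(n-1)/2) = (7 - 8)/15 = -0.066667.
Step 4: Exact two-sided p-value (enumerate n! = 720 permutations of y under H0): p = 1.000000.
Step 5: alpha = 0.05. fail to reject H0.

tau_b = -0.0667 (C=7, D=8), p = 1.000000, fail to reject H0.


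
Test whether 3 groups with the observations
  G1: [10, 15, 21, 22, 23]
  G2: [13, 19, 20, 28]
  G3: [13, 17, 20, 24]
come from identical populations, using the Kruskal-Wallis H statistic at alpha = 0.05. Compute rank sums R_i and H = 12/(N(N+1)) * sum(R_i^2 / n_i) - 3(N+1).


Step 1: Combine all N = 13 observations and assign midranks.
sorted (value, group, rank): (10,G1,1), (13,G2,2.5), (13,G3,2.5), (15,G1,4), (17,G3,5), (19,G2,6), (20,G2,7.5), (20,G3,7.5), (21,G1,9), (22,G1,10), (23,G1,11), (24,G3,12), (28,G2,13)
Step 2: Sum ranks within each group.
R_1 = 35 (n_1 = 5)
R_2 = 29 (n_2 = 4)
R_3 = 27 (n_3 = 4)
Step 3: H = 12/(N(N+1)) * sum(R_i^2/n_i) - 3(N+1)
     = 12/(13*14) * (35^2/5 + 29^2/4 + 27^2/4) - 3*14
     = 0.065934 * 637.5 - 42
     = 0.032967.
Step 4: Ties present; correction factor C = 1 - 12/(13^3 - 13) = 0.994505. Corrected H = 0.032967 / 0.994505 = 0.033149.
Step 5: Under H0, H ~ chi^2(2); p-value = 0.983562.
Step 6: alpha = 0.05. fail to reject H0.

H = 0.0331, df = 2, p = 0.983562, fail to reject H0.


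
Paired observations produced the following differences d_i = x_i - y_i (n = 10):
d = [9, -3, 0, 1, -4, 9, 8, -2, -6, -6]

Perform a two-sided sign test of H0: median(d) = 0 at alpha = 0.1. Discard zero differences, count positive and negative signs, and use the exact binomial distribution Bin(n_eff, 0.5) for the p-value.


Step 1: Discard zero differences. Original n = 10; n_eff = number of nonzero differences = 9.
Nonzero differences (with sign): +9, -3, +1, -4, +9, +8, -2, -6, -6
Step 2: Count signs: positive = 4, negative = 5.
Step 3: Under H0: P(positive) = 0.5, so the number of positives S ~ Bin(9, 0.5).
Step 4: Two-sided exact p-value = sum of Bin(9,0.5) probabilities at or below the observed probability = 1.000000.
Step 5: alpha = 0.1. fail to reject H0.

n_eff = 9, pos = 4, neg = 5, p = 1.000000, fail to reject H0.


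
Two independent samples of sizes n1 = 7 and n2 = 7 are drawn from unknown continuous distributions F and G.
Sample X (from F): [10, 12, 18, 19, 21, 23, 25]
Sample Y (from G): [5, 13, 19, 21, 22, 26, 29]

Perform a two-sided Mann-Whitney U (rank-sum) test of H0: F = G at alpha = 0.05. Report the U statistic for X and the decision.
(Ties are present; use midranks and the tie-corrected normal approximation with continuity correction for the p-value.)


Step 1: Combine and sort all 14 observations; assign midranks.
sorted (value, group): (5,Y), (10,X), (12,X), (13,Y), (18,X), (19,X), (19,Y), (21,X), (21,Y), (22,Y), (23,X), (25,X), (26,Y), (29,Y)
ranks: 5->1, 10->2, 12->3, 13->4, 18->5, 19->6.5, 19->6.5, 21->8.5, 21->8.5, 22->10, 23->11, 25->12, 26->13, 29->14
Step 2: Rank sum for X: R1 = 2 + 3 + 5 + 6.5 + 8.5 + 11 + 12 = 48.
Step 3: U_X = R1 - n1(n1+1)/2 = 48 - 7*8/2 = 48 - 28 = 20.
       U_Y = n1*n2 - U_X = 49 - 20 = 29.
Step 4: Ties are present, so use the tie-corrected normal approximation (with continuity correction) for the p-value.
Step 5: p-value = 0.608491; compare to alpha = 0.05. fail to reject H0.

U_X = 20, p = 0.608491, fail to reject H0 at alpha = 0.05.


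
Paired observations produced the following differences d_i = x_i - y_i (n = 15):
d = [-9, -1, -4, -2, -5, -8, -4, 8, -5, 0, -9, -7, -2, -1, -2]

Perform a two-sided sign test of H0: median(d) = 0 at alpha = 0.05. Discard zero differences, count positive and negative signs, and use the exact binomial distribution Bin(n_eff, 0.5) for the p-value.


Step 1: Discard zero differences. Original n = 15; n_eff = number of nonzero differences = 14.
Nonzero differences (with sign): -9, -1, -4, -2, -5, -8, -4, +8, -5, -9, -7, -2, -1, -2
Step 2: Count signs: positive = 1, negative = 13.
Step 3: Under H0: P(positive) = 0.5, so the number of positives S ~ Bin(14, 0.5).
Step 4: Two-sided exact p-value = sum of Bin(14,0.5) probabilities at or below the observed probability = 0.001831.
Step 5: alpha = 0.05. reject H0.

n_eff = 14, pos = 1, neg = 13, p = 0.001831, reject H0.


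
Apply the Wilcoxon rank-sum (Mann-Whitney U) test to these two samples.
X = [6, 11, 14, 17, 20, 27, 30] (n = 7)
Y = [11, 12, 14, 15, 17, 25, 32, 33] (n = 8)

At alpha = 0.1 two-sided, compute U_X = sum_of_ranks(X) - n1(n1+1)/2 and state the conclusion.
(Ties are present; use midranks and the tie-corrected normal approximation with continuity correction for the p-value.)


Step 1: Combine and sort all 15 observations; assign midranks.
sorted (value, group): (6,X), (11,X), (11,Y), (12,Y), (14,X), (14,Y), (15,Y), (17,X), (17,Y), (20,X), (25,Y), (27,X), (30,X), (32,Y), (33,Y)
ranks: 6->1, 11->2.5, 11->2.5, 12->4, 14->5.5, 14->5.5, 15->7, 17->8.5, 17->8.5, 20->10, 25->11, 27->12, 30->13, 32->14, 33->15
Step 2: Rank sum for X: R1 = 1 + 2.5 + 5.5 + 8.5 + 10 + 12 + 13 = 52.5.
Step 3: U_X = R1 - n1(n1+1)/2 = 52.5 - 7*8/2 = 52.5 - 28 = 24.5.
       U_Y = n1*n2 - U_X = 56 - 24.5 = 31.5.
Step 4: Ties are present, so use the tie-corrected normal approximation (with continuity correction) for the p-value.
Step 5: p-value = 0.727753; compare to alpha = 0.1. fail to reject H0.

U_X = 24.5, p = 0.727753, fail to reject H0 at alpha = 0.1.


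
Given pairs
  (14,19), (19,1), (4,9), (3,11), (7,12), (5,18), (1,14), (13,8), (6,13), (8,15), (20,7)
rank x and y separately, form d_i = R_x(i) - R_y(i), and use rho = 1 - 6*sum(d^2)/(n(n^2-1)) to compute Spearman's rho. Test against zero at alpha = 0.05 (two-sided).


Step 1: Rank x and y separately (midranks; no ties here).
rank(x): 14->9, 19->10, 4->3, 3->2, 7->6, 5->4, 1->1, 13->8, 6->5, 8->7, 20->11
rank(y): 19->11, 1->1, 9->4, 11->5, 12->6, 18->10, 14->8, 8->3, 13->7, 15->9, 7->2
Step 2: d_i = R_x(i) - R_y(i); compute d_i^2.
  (9-11)^2=4, (10-1)^2=81, (3-4)^2=1, (2-5)^2=9, (6-6)^2=0, (4-10)^2=36, (1-8)^2=49, (8-3)^2=25, (5-7)^2=4, (7-9)^2=4, (11-2)^2=81
sum(d^2) = 294.
Step 3: rho = 1 - 6*294 / (11*(11^2 - 1)) = 1 - 1764/1320 = -0.336364.
Step 4: Under H0, t = rho * sqrt((n-2)/(1-rho^2)) = -1.0715 ~ t(9).
Step 5: Two-sided p-value from the t-distribution with 9 df = 0.311824.
Step 6: alpha = 0.05. fail to reject H0.

rho = -0.3364, p = 0.311824, fail to reject H0 at alpha = 0.05.


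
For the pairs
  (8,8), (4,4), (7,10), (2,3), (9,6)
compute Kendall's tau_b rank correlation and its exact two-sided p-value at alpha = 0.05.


Step 1: Enumerate the 10 unordered pairs (i,j) with i<j and classify each by sign(x_j-x_i) * sign(y_j-y_i).
  (1,2):dx=-4,dy=-4->C; (1,3):dx=-1,dy=+2->D; (1,4):dx=-6,dy=-5->C; (1,5):dx=+1,dy=-2->D
  (2,3):dx=+3,dy=+6->C; (2,4):dx=-2,dy=-1->C; (2,5):dx=+5,dy=+2->C; (3,4):dx=-5,dy=-7->C
  (3,5):dx=+2,dy=-4->D; (4,5):dx=+7,dy=+3->C
Step 2: C = 7, D = 3, total pairs = 10.
Step 3: tau = (C - D)/(n(n-1)/2) = (7 - 3)/10 = 0.400000.
Step 4: Exact two-sided p-value (enumerate n! = 120 permutations of y under H0): p = 0.483333.
Step 5: alpha = 0.05. fail to reject H0.

tau_b = 0.4000 (C=7, D=3), p = 0.483333, fail to reject H0.


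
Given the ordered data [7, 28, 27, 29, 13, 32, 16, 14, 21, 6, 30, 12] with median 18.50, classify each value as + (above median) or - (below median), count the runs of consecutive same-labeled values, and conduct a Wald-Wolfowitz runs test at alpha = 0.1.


Step 1: Compute median = 18.50; label A = above, B = below.
Labels in order: BAAABABBABAB  (n_A = 6, n_B = 6)
Step 2: Count runs R = 9.
Step 3: Under H0 (random ordering), E[R] = 2*n_A*n_B/(n_A+n_B) + 1 = 2*6*6/12 + 1 = 7.0000.
        Var[R] = 2*n_A*n_B*(2*n_A*n_B - n_A - n_B) / ((n_A+n_B)^2 * (n_A+n_B-1)) = 4320/1584 = 2.7273.
        SD[R] = 1.6514.
Step 4: Continuity-corrected z = (R - 0.5 - E[R]) / SD[R] = (9 - 0.5 - 7.0000) / 1.6514 = 0.9083.
Step 5: Two-sided p-value via normal approximation = 2*(1 - Phi(|z|)) = 0.363722.
Step 6: alpha = 0.1. fail to reject H0.

R = 9, z = 0.9083, p = 0.363722, fail to reject H0.


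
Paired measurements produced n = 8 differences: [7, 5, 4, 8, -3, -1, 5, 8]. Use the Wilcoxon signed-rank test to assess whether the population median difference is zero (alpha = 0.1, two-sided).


Step 1: Drop any zero differences (none here) and take |d_i|.
|d| = [7, 5, 4, 8, 3, 1, 5, 8]
Step 2: Midrank |d_i| (ties get averaged ranks).
ranks: |7|->6, |5|->4.5, |4|->3, |8|->7.5, |3|->2, |1|->1, |5|->4.5, |8|->7.5
Step 3: Attach original signs; sum ranks with positive sign and with negative sign.
W+ = 6 + 4.5 + 3 + 7.5 + 4.5 + 7.5 = 33
W- = 2 + 1 = 3
(Check: W+ + W- = 36 should equal n(n+1)/2 = 36.)
Step 4: Test statistic W = min(W+, W-) = 3.
Step 5: Ties in |d|, so use the tie-corrected normal approximation.
        E[W] = n(n+1)/4 = 8*9/4 = 18.
        Tie groups: |d|=5 (t=2), |d|=8 (t=2); sum(t^3 - t) = 12.
        Var[W] = n(n+1)(2n+1)/24 - sum(t^3-t)/48 = 1224/24 - 12/48 = 50.75.
        z = (W - E[W]) / sqrt(Var[W]) = (3 - 18) / 7.1239 = -2.1056.
        Two-sided p = 2*Phi(z) = 0.035240.
Step 6: alpha = 0.1. reject H0.

W+ = 33, W- = 3, W = min = 3, p = 0.035240, reject H0.


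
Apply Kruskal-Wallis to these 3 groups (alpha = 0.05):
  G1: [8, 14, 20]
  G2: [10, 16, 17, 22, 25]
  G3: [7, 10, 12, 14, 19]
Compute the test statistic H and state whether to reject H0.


Step 1: Combine all N = 13 observations and assign midranks.
sorted (value, group, rank): (7,G3,1), (8,G1,2), (10,G2,3.5), (10,G3,3.5), (12,G3,5), (14,G1,6.5), (14,G3,6.5), (16,G2,8), (17,G2,9), (19,G3,10), (20,G1,11), (22,G2,12), (25,G2,13)
Step 2: Sum ranks within each group.
R_1 = 19.5 (n_1 = 3)
R_2 = 45.5 (n_2 = 5)
R_3 = 26 (n_3 = 5)
Step 3: H = 12/(N(N+1)) * sum(R_i^2/n_i) - 3(N+1)
     = 12/(13*14) * (19.5^2/3 + 45.5^2/5 + 26^2/5) - 3*14
     = 0.065934 * 676 - 42
     = 2.571429.
Step 4: Ties present; correction factor C = 1 - 12/(13^3 - 13) = 0.994505. Corrected H = 2.571429 / 0.994505 = 2.585635.
Step 5: Under H0, H ~ chi^2(2); p-value = 0.274496.
Step 6: alpha = 0.05. fail to reject H0.

H = 2.5856, df = 2, p = 0.274496, fail to reject H0.


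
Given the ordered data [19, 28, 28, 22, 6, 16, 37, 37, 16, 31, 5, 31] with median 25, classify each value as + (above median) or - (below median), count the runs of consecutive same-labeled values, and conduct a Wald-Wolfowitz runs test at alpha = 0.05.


Step 1: Compute median = 25; label A = above, B = below.
Labels in order: BAABBBAABABA  (n_A = 6, n_B = 6)
Step 2: Count runs R = 8.
Step 3: Under H0 (random ordering), E[R] = 2*n_A*n_B/(n_A+n_B) + 1 = 2*6*6/12 + 1 = 7.0000.
        Var[R] = 2*n_A*n_B*(2*n_A*n_B - n_A - n_B) / ((n_A+n_B)^2 * (n_A+n_B-1)) = 4320/1584 = 2.7273.
        SD[R] = 1.6514.
Step 4: Continuity-corrected z = (R - 0.5 - E[R]) / SD[R] = (8 - 0.5 - 7.0000) / 1.6514 = 0.3028.
Step 5: Two-sided p-value via normal approximation = 2*(1 - Phi(|z|)) = 0.762069.
Step 6: alpha = 0.05. fail to reject H0.

R = 8, z = 0.3028, p = 0.762069, fail to reject H0.


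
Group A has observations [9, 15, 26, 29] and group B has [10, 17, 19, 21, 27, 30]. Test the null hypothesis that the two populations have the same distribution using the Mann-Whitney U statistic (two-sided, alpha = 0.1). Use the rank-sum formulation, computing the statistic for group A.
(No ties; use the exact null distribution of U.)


Step 1: Combine and sort all 10 observations; assign midranks.
sorted (value, group): (9,X), (10,Y), (15,X), (17,Y), (19,Y), (21,Y), (26,X), (27,Y), (29,X), (30,Y)
ranks: 9->1, 10->2, 15->3, 17->4, 19->5, 21->6, 26->7, 27->8, 29->9, 30->10
Step 2: Rank sum for X: R1 = 1 + 3 + 7 + 9 = 20.
Step 3: U_X = R1 - n1(n1+1)/2 = 20 - 4*5/2 = 20 - 10 = 10.
       U_Y = n1*n2 - U_X = 24 - 10 = 14.
Step 4: No ties, so the exact null distribution of U (based on enumerating the C(10,4) = 210 equally likely rank assignments) gives the two-sided p-value.
Step 5: p-value = 0.761905; compare to alpha = 0.1. fail to reject H0.

U_X = 10, p = 0.761905, fail to reject H0 at alpha = 0.1.


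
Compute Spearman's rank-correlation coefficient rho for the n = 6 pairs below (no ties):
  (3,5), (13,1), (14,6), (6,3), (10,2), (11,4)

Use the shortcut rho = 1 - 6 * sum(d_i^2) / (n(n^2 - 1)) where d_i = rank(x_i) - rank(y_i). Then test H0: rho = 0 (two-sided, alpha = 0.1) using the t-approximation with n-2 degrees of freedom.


Step 1: Rank x and y separately (midranks; no ties here).
rank(x): 3->1, 13->5, 14->6, 6->2, 10->3, 11->4
rank(y): 5->5, 1->1, 6->6, 3->3, 2->2, 4->4
Step 2: d_i = R_x(i) - R_y(i); compute d_i^2.
  (1-5)^2=16, (5-1)^2=16, (6-6)^2=0, (2-3)^2=1, (3-2)^2=1, (4-4)^2=0
sum(d^2) = 34.
Step 3: rho = 1 - 6*34 / (6*(6^2 - 1)) = 1 - 204/210 = 0.028571.
Step 4: Under H0, t = rho * sqrt((n-2)/(1-rho^2)) = 0.0572 ~ t(4).
Step 5: Two-sided p-value from the t-distribution with 4 df = 0.957155.
Step 6: alpha = 0.1. fail to reject H0.

rho = 0.0286, p = 0.957155, fail to reject H0 at alpha = 0.1.


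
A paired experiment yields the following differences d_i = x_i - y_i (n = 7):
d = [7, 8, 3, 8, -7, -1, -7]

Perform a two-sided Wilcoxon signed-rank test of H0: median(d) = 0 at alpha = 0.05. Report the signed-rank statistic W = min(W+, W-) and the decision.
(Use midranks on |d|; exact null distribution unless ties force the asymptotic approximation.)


Step 1: Drop any zero differences (none here) and take |d_i|.
|d| = [7, 8, 3, 8, 7, 1, 7]
Step 2: Midrank |d_i| (ties get averaged ranks).
ranks: |7|->4, |8|->6.5, |3|->2, |8|->6.5, |7|->4, |1|->1, |7|->4
Step 3: Attach original signs; sum ranks with positive sign and with negative sign.
W+ = 4 + 6.5 + 2 + 6.5 = 19
W- = 4 + 1 + 4 = 9
(Check: W+ + W- = 28 should equal n(n+1)/2 = 28.)
Step 4: Test statistic W = min(W+, W-) = 9.
Step 5: Ties in |d|, so use the tie-corrected normal approximation.
        E[W] = n(n+1)/4 = 7*8/4 = 14.
        Tie groups: |d|=7 (t=3), |d|=8 (t=2); sum(t^3 - t) = 30.
        Var[W] = n(n+1)(2n+1)/24 - sum(t^3-t)/48 = 840/24 - 30/48 = 34.375.
        z = (W - E[W]) / sqrt(Var[W]) = (9 - 14) / 5.8630 = -0.8528.
        Two-sided p = 2*Phi(z) = 0.393769.
Step 6: alpha = 0.05. fail to reject H0.

W+ = 19, W- = 9, W = min = 9, p = 0.393769, fail to reject H0.


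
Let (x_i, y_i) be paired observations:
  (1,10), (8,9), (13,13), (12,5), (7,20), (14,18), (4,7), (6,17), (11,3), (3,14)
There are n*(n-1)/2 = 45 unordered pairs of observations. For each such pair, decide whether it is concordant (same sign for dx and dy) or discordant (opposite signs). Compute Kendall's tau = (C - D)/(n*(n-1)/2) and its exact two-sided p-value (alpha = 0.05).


Step 1: Enumerate the 45 unordered pairs (i,j) with i<j and classify each by sign(x_j-x_i) * sign(y_j-y_i).
  (1,2):dx=+7,dy=-1->D; (1,3):dx=+12,dy=+3->C; (1,4):dx=+11,dy=-5->D; (1,5):dx=+6,dy=+10->C
  (1,6):dx=+13,dy=+8->C; (1,7):dx=+3,dy=-3->D; (1,8):dx=+5,dy=+7->C; (1,9):dx=+10,dy=-7->D
  (1,10):dx=+2,dy=+4->C; (2,3):dx=+5,dy=+4->C; (2,4):dx=+4,dy=-4->D; (2,5):dx=-1,dy=+11->D
  (2,6):dx=+6,dy=+9->C; (2,7):dx=-4,dy=-2->C; (2,8):dx=-2,dy=+8->D; (2,9):dx=+3,dy=-6->D
  (2,10):dx=-5,dy=+5->D; (3,4):dx=-1,dy=-8->C; (3,5):dx=-6,dy=+7->D; (3,6):dx=+1,dy=+5->C
  (3,7):dx=-9,dy=-6->C; (3,8):dx=-7,dy=+4->D; (3,9):dx=-2,dy=-10->C; (3,10):dx=-10,dy=+1->D
  (4,5):dx=-5,dy=+15->D; (4,6):dx=+2,dy=+13->C; (4,7):dx=-8,dy=+2->D; (4,8):dx=-6,dy=+12->D
  (4,9):dx=-1,dy=-2->C; (4,10):dx=-9,dy=+9->D; (5,6):dx=+7,dy=-2->D; (5,7):dx=-3,dy=-13->C
  (5,8):dx=-1,dy=-3->C; (5,9):dx=+4,dy=-17->D; (5,10):dx=-4,dy=-6->C; (6,7):dx=-10,dy=-11->C
  (6,8):dx=-8,dy=-1->C; (6,9):dx=-3,dy=-15->C; (6,10):dx=-11,dy=-4->C; (7,8):dx=+2,dy=+10->C
  (7,9):dx=+7,dy=-4->D; (7,10):dx=-1,dy=+7->D; (8,9):dx=+5,dy=-14->D; (8,10):dx=-3,dy=-3->C
  (9,10):dx=-8,dy=+11->D
Step 2: C = 23, D = 22, total pairs = 45.
Step 3: tau = (C - D)/(n(n-1)/2) = (23 - 22)/45 = 0.022222.
Step 4: Exact two-sided p-value (enumerate n! = 3628800 permutations of y under H0): p = 1.000000.
Step 5: alpha = 0.05. fail to reject H0.

tau_b = 0.0222 (C=23, D=22), p = 1.000000, fail to reject H0.


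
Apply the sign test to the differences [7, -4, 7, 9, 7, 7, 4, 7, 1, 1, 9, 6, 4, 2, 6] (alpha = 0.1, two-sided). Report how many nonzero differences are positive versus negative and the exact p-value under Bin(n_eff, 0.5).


Step 1: Discard zero differences. Original n = 15; n_eff = number of nonzero differences = 15.
Nonzero differences (with sign): +7, -4, +7, +9, +7, +7, +4, +7, +1, +1, +9, +6, +4, +2, +6
Step 2: Count signs: positive = 14, negative = 1.
Step 3: Under H0: P(positive) = 0.5, so the number of positives S ~ Bin(15, 0.5).
Step 4: Two-sided exact p-value = sum of Bin(15,0.5) probabilities at or below the observed probability = 0.000977.
Step 5: alpha = 0.1. reject H0.

n_eff = 15, pos = 14, neg = 1, p = 0.000977, reject H0.


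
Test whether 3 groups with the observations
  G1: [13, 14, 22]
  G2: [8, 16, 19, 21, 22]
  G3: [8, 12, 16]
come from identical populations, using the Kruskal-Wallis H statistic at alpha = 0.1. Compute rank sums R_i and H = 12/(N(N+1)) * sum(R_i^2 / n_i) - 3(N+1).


Step 1: Combine all N = 11 observations and assign midranks.
sorted (value, group, rank): (8,G2,1.5), (8,G3,1.5), (12,G3,3), (13,G1,4), (14,G1,5), (16,G2,6.5), (16,G3,6.5), (19,G2,8), (21,G2,9), (22,G1,10.5), (22,G2,10.5)
Step 2: Sum ranks within each group.
R_1 = 19.5 (n_1 = 3)
R_2 = 35.5 (n_2 = 5)
R_3 = 11 (n_3 = 3)
Step 3: H = 12/(N(N+1)) * sum(R_i^2/n_i) - 3(N+1)
     = 12/(11*12) * (19.5^2/3 + 35.5^2/5 + 11^2/3) - 3*12
     = 0.090909 * 419.133 - 36
     = 2.103030.
Step 4: Ties present; correction factor C = 1 - 18/(11^3 - 11) = 0.986364. Corrected H = 2.103030 / 0.986364 = 2.132104.
Step 5: Under H0, H ~ chi^2(2); p-value = 0.344365.
Step 6: alpha = 0.1. fail to reject H0.

H = 2.1321, df = 2, p = 0.344365, fail to reject H0.


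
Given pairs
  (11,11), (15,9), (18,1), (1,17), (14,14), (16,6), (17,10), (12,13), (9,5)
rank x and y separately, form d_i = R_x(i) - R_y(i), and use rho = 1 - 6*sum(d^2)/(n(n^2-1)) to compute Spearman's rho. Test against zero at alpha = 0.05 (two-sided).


Step 1: Rank x and y separately (midranks; no ties here).
rank(x): 11->3, 15->6, 18->9, 1->1, 14->5, 16->7, 17->8, 12->4, 9->2
rank(y): 11->6, 9->4, 1->1, 17->9, 14->8, 6->3, 10->5, 13->7, 5->2
Step 2: d_i = R_x(i) - R_y(i); compute d_i^2.
  (3-6)^2=9, (6-4)^2=4, (9-1)^2=64, (1-9)^2=64, (5-8)^2=9, (7-3)^2=16, (8-5)^2=9, (4-7)^2=9, (2-2)^2=0
sum(d^2) = 184.
Step 3: rho = 1 - 6*184 / (9*(9^2 - 1)) = 1 - 1104/720 = -0.533333.
Step 4: Under H0, t = rho * sqrt((n-2)/(1-rho^2)) = -1.6681 ~ t(7).
Step 5: Two-sided p-value from the t-distribution with 7 df = 0.139227.
Step 6: alpha = 0.05. fail to reject H0.

rho = -0.5333, p = 0.139227, fail to reject H0 at alpha = 0.05.


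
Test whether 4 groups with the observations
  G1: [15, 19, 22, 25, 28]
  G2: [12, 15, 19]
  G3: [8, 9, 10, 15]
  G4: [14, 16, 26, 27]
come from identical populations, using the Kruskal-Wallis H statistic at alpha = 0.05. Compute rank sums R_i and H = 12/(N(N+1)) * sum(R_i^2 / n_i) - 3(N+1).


Step 1: Combine all N = 16 observations and assign midranks.
sorted (value, group, rank): (8,G3,1), (9,G3,2), (10,G3,3), (12,G2,4), (14,G4,5), (15,G1,7), (15,G2,7), (15,G3,7), (16,G4,9), (19,G1,10.5), (19,G2,10.5), (22,G1,12), (25,G1,13), (26,G4,14), (27,G4,15), (28,G1,16)
Step 2: Sum ranks within each group.
R_1 = 58.5 (n_1 = 5)
R_2 = 21.5 (n_2 = 3)
R_3 = 13 (n_3 = 4)
R_4 = 43 (n_4 = 4)
Step 3: H = 12/(N(N+1)) * sum(R_i^2/n_i) - 3(N+1)
     = 12/(16*17) * (58.5^2/5 + 21.5^2/3 + 13^2/4 + 43^2/4) - 3*17
     = 0.044118 * 1343.03 - 51
     = 8.251471.
Step 4: Ties present; correction factor C = 1 - 30/(16^3 - 16) = 0.992647. Corrected H = 8.251471 / 0.992647 = 8.312593.
Step 5: Under H0, H ~ chi^2(3); p-value = 0.039974.
Step 6: alpha = 0.05. reject H0.

H = 8.3126, df = 3, p = 0.039974, reject H0.


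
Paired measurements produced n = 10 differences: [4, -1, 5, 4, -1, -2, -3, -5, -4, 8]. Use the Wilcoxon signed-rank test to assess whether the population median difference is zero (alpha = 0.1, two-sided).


Step 1: Drop any zero differences (none here) and take |d_i|.
|d| = [4, 1, 5, 4, 1, 2, 3, 5, 4, 8]
Step 2: Midrank |d_i| (ties get averaged ranks).
ranks: |4|->6, |1|->1.5, |5|->8.5, |4|->6, |1|->1.5, |2|->3, |3|->4, |5|->8.5, |4|->6, |8|->10
Step 3: Attach original signs; sum ranks with positive sign and with negative sign.
W+ = 6 + 8.5 + 6 + 10 = 30.5
W- = 1.5 + 1.5 + 3 + 4 + 8.5 + 6 = 24.5
(Check: W+ + W- = 55 should equal n(n+1)/2 = 55.)
Step 4: Test statistic W = min(W+, W-) = 24.5.
Step 5: Ties in |d|, so use the tie-corrected normal approximation.
        E[W] = n(n+1)/4 = 10*11/4 = 27.5.
        Tie groups: |d|=1 (t=2), |d|=4 (t=3), |d|=5 (t=2); sum(t^3 - t) = 36.
        Var[W] = n(n+1)(2n+1)/24 - sum(t^3-t)/48 = 2310/24 - 36/48 = 95.5.
        z = (W - E[W]) / sqrt(Var[W]) = (24.5 - 27.5) / 9.7724 = -0.3070.
        Two-sided p = 2*Phi(z) = 0.758853.
Step 6: alpha = 0.1. fail to reject H0.

W+ = 30.5, W- = 24.5, W = min = 24.5, p = 0.758853, fail to reject H0.


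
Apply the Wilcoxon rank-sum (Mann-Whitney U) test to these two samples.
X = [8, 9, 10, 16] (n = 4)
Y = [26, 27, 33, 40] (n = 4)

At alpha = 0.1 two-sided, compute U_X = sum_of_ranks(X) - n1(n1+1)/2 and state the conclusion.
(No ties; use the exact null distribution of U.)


Step 1: Combine and sort all 8 observations; assign midranks.
sorted (value, group): (8,X), (9,X), (10,X), (16,X), (26,Y), (27,Y), (33,Y), (40,Y)
ranks: 8->1, 9->2, 10->3, 16->4, 26->5, 27->6, 33->7, 40->8
Step 2: Rank sum for X: R1 = 1 + 2 + 3 + 4 = 10.
Step 3: U_X = R1 - n1(n1+1)/2 = 10 - 4*5/2 = 10 - 10 = 0.
       U_Y = n1*n2 - U_X = 16 - 0 = 16.
Step 4: No ties, so the exact null distribution of U (based on enumerating the C(8,4) = 70 equally likely rank assignments) gives the two-sided p-value.
Step 5: p-value = 0.028571; compare to alpha = 0.1. reject H0.

U_X = 0, p = 0.028571, reject H0 at alpha = 0.1.


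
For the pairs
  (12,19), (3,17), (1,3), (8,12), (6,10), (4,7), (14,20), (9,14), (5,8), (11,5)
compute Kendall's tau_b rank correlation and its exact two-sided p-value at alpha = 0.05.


Step 1: Enumerate the 45 unordered pairs (i,j) with i<j and classify each by sign(x_j-x_i) * sign(y_j-y_i).
  (1,2):dx=-9,dy=-2->C; (1,3):dx=-11,dy=-16->C; (1,4):dx=-4,dy=-7->C; (1,5):dx=-6,dy=-9->C
  (1,6):dx=-8,dy=-12->C; (1,7):dx=+2,dy=+1->C; (1,8):dx=-3,dy=-5->C; (1,9):dx=-7,dy=-11->C
  (1,10):dx=-1,dy=-14->C; (2,3):dx=-2,dy=-14->C; (2,4):dx=+5,dy=-5->D; (2,5):dx=+3,dy=-7->D
  (2,6):dx=+1,dy=-10->D; (2,7):dx=+11,dy=+3->C; (2,8):dx=+6,dy=-3->D; (2,9):dx=+2,dy=-9->D
  (2,10):dx=+8,dy=-12->D; (3,4):dx=+7,dy=+9->C; (3,5):dx=+5,dy=+7->C; (3,6):dx=+3,dy=+4->C
  (3,7):dx=+13,dy=+17->C; (3,8):dx=+8,dy=+11->C; (3,9):dx=+4,dy=+5->C; (3,10):dx=+10,dy=+2->C
  (4,5):dx=-2,dy=-2->C; (4,6):dx=-4,dy=-5->C; (4,7):dx=+6,dy=+8->C; (4,8):dx=+1,dy=+2->C
  (4,9):dx=-3,dy=-4->C; (4,10):dx=+3,dy=-7->D; (5,6):dx=-2,dy=-3->C; (5,7):dx=+8,dy=+10->C
  (5,8):dx=+3,dy=+4->C; (5,9):dx=-1,dy=-2->C; (5,10):dx=+5,dy=-5->D; (6,7):dx=+10,dy=+13->C
  (6,8):dx=+5,dy=+7->C; (6,9):dx=+1,dy=+1->C; (6,10):dx=+7,dy=-2->D; (7,8):dx=-5,dy=-6->C
  (7,9):dx=-9,dy=-12->C; (7,10):dx=-3,dy=-15->C; (8,9):dx=-4,dy=-6->C; (8,10):dx=+2,dy=-9->D
  (9,10):dx=+6,dy=-3->D
Step 2: C = 34, D = 11, total pairs = 45.
Step 3: tau = (C - D)/(n(n-1)/2) = (34 - 11)/45 = 0.511111.
Step 4: Exact two-sided p-value (enumerate n! = 3628800 permutations of y under H0): p = 0.046623.
Step 5: alpha = 0.05. reject H0.

tau_b = 0.5111 (C=34, D=11), p = 0.046623, reject H0.


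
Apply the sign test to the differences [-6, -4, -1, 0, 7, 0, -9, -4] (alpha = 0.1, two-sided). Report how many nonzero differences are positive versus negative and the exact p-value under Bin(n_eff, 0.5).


Step 1: Discard zero differences. Original n = 8; n_eff = number of nonzero differences = 6.
Nonzero differences (with sign): -6, -4, -1, +7, -9, -4
Step 2: Count signs: positive = 1, negative = 5.
Step 3: Under H0: P(positive) = 0.5, so the number of positives S ~ Bin(6, 0.5).
Step 4: Two-sided exact p-value = sum of Bin(6,0.5) probabilities at or below the observed probability = 0.218750.
Step 5: alpha = 0.1. fail to reject H0.

n_eff = 6, pos = 1, neg = 5, p = 0.218750, fail to reject H0.


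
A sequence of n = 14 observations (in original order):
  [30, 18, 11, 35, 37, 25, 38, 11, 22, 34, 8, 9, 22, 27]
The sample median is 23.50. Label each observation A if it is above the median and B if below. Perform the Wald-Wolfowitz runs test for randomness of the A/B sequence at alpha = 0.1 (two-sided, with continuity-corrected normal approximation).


Step 1: Compute median = 23.50; label A = above, B = below.
Labels in order: ABBAAAABBABBBA  (n_A = 7, n_B = 7)
Step 2: Count runs R = 7.
Step 3: Under H0 (random ordering), E[R] = 2*n_A*n_B/(n_A+n_B) + 1 = 2*7*7/14 + 1 = 8.0000.
        Var[R] = 2*n_A*n_B*(2*n_A*n_B - n_A - n_B) / ((n_A+n_B)^2 * (n_A+n_B-1)) = 8232/2548 = 3.2308.
        SD[R] = 1.7974.
Step 4: Continuity-corrected z = (R + 0.5 - E[R]) / SD[R] = (7 + 0.5 - 8.0000) / 1.7974 = -0.2782.
Step 5: Two-sided p-value via normal approximation = 2*(1 - Phi(|z|)) = 0.780879.
Step 6: alpha = 0.1. fail to reject H0.

R = 7, z = -0.2782, p = 0.780879, fail to reject H0.


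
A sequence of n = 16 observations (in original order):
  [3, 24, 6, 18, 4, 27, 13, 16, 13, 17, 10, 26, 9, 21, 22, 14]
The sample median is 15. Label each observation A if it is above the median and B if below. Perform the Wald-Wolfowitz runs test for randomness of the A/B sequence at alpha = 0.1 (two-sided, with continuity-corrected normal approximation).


Step 1: Compute median = 15; label A = above, B = below.
Labels in order: BABABABABABABAAB  (n_A = 8, n_B = 8)
Step 2: Count runs R = 15.
Step 3: Under H0 (random ordering), E[R] = 2*n_A*n_B/(n_A+n_B) + 1 = 2*8*8/16 + 1 = 9.0000.
        Var[R] = 2*n_A*n_B*(2*n_A*n_B - n_A - n_B) / ((n_A+n_B)^2 * (n_A+n_B-1)) = 14336/3840 = 3.7333.
        SD[R] = 1.9322.
Step 4: Continuity-corrected z = (R - 0.5 - E[R]) / SD[R] = (15 - 0.5 - 9.0000) / 1.9322 = 2.8465.
Step 5: Two-sided p-value via normal approximation = 2*(1 - Phi(|z|)) = 0.004420.
Step 6: alpha = 0.1. reject H0.

R = 15, z = 2.8465, p = 0.004420, reject H0.


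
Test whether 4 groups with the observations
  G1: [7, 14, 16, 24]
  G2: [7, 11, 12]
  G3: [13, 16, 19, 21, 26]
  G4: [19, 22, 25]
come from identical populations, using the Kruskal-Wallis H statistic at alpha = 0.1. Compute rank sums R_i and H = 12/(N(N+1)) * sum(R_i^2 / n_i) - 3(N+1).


Step 1: Combine all N = 15 observations and assign midranks.
sorted (value, group, rank): (7,G1,1.5), (7,G2,1.5), (11,G2,3), (12,G2,4), (13,G3,5), (14,G1,6), (16,G1,7.5), (16,G3,7.5), (19,G3,9.5), (19,G4,9.5), (21,G3,11), (22,G4,12), (24,G1,13), (25,G4,14), (26,G3,15)
Step 2: Sum ranks within each group.
R_1 = 28 (n_1 = 4)
R_2 = 8.5 (n_2 = 3)
R_3 = 48 (n_3 = 5)
R_4 = 35.5 (n_4 = 3)
Step 3: H = 12/(N(N+1)) * sum(R_i^2/n_i) - 3(N+1)
     = 12/(15*16) * (28^2/4 + 8.5^2/3 + 48^2/5 + 35.5^2/3) - 3*16
     = 0.050000 * 1100.97 - 48
     = 7.048333.
Step 4: Ties present; correction factor C = 1 - 18/(15^3 - 15) = 0.994643. Corrected H = 7.048333 / 0.994643 = 7.086296.
Step 5: Under H0, H ~ chi^2(3); p-value = 0.069198.
Step 6: alpha = 0.1. reject H0.

H = 7.0863, df = 3, p = 0.069198, reject H0.


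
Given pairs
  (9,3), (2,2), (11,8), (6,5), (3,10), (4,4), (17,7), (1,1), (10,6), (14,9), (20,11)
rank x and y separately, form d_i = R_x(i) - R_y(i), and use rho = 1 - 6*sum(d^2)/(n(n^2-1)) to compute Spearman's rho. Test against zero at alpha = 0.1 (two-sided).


Step 1: Rank x and y separately (midranks; no ties here).
rank(x): 9->6, 2->2, 11->8, 6->5, 3->3, 4->4, 17->10, 1->1, 10->7, 14->9, 20->11
rank(y): 3->3, 2->2, 8->8, 5->5, 10->10, 4->4, 7->7, 1->1, 6->6, 9->9, 11->11
Step 2: d_i = R_x(i) - R_y(i); compute d_i^2.
  (6-3)^2=9, (2-2)^2=0, (8-8)^2=0, (5-5)^2=0, (3-10)^2=49, (4-4)^2=0, (10-7)^2=9, (1-1)^2=0, (7-6)^2=1, (9-9)^2=0, (11-11)^2=0
sum(d^2) = 68.
Step 3: rho = 1 - 6*68 / (11*(11^2 - 1)) = 1 - 408/1320 = 0.690909.
Step 4: Under H0, t = rho * sqrt((n-2)/(1-rho^2)) = 2.8671 ~ t(9).
Step 5: Two-sided p-value from the t-distribution with 9 df = 0.018565.
Step 6: alpha = 0.1. reject H0.

rho = 0.6909, p = 0.018565, reject H0 at alpha = 0.1.


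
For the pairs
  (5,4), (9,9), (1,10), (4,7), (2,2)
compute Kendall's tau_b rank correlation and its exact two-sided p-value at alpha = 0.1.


Step 1: Enumerate the 10 unordered pairs (i,j) with i<j and classify each by sign(x_j-x_i) * sign(y_j-y_i).
  (1,2):dx=+4,dy=+5->C; (1,3):dx=-4,dy=+6->D; (1,4):dx=-1,dy=+3->D; (1,5):dx=-3,dy=-2->C
  (2,3):dx=-8,dy=+1->D; (2,4):dx=-5,dy=-2->C; (2,5):dx=-7,dy=-7->C; (3,4):dx=+3,dy=-3->D
  (3,5):dx=+1,dy=-8->D; (4,5):dx=-2,dy=-5->C
Step 2: C = 5, D = 5, total pairs = 10.
Step 3: tau = (C - D)/(n(n-1)/2) = (5 - 5)/10 = 0.000000.
Step 4: Exact two-sided p-value (enumerate n! = 120 permutations of y under H0): p = 1.000000.
Step 5: alpha = 0.1. fail to reject H0.

tau_b = 0.0000 (C=5, D=5), p = 1.000000, fail to reject H0.


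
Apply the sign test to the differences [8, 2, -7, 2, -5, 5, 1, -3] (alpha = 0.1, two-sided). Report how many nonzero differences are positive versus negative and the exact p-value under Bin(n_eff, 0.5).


Step 1: Discard zero differences. Original n = 8; n_eff = number of nonzero differences = 8.
Nonzero differences (with sign): +8, +2, -7, +2, -5, +5, +1, -3
Step 2: Count signs: positive = 5, negative = 3.
Step 3: Under H0: P(positive) = 0.5, so the number of positives S ~ Bin(8, 0.5).
Step 4: Two-sided exact p-value = sum of Bin(8,0.5) probabilities at or below the observed probability = 0.726562.
Step 5: alpha = 0.1. fail to reject H0.

n_eff = 8, pos = 5, neg = 3, p = 0.726562, fail to reject H0.
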